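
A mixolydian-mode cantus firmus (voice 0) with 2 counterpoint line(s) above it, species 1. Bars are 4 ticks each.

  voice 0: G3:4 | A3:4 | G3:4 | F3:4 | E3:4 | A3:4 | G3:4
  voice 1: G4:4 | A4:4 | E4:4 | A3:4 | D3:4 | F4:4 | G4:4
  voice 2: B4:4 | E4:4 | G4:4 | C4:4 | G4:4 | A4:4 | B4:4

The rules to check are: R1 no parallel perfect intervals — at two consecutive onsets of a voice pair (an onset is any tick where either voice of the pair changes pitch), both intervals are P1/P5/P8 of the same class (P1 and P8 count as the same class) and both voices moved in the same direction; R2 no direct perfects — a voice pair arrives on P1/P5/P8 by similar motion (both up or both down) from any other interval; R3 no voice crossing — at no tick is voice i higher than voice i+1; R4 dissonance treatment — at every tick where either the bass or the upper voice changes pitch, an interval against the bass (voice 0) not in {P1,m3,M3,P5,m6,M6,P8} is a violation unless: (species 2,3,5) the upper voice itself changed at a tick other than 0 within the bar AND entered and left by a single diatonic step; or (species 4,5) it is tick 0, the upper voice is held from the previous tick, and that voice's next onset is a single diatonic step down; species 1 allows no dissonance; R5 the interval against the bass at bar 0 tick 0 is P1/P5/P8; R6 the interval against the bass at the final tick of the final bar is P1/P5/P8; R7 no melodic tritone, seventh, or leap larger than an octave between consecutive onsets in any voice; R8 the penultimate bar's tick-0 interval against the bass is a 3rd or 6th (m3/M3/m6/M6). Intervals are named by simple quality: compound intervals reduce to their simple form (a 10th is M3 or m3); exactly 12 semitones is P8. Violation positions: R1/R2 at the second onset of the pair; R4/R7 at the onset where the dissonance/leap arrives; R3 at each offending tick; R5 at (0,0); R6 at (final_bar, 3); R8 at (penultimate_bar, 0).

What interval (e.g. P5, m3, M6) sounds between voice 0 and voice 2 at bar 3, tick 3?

voice 0=F3 voice 2=C4 -> P5

P5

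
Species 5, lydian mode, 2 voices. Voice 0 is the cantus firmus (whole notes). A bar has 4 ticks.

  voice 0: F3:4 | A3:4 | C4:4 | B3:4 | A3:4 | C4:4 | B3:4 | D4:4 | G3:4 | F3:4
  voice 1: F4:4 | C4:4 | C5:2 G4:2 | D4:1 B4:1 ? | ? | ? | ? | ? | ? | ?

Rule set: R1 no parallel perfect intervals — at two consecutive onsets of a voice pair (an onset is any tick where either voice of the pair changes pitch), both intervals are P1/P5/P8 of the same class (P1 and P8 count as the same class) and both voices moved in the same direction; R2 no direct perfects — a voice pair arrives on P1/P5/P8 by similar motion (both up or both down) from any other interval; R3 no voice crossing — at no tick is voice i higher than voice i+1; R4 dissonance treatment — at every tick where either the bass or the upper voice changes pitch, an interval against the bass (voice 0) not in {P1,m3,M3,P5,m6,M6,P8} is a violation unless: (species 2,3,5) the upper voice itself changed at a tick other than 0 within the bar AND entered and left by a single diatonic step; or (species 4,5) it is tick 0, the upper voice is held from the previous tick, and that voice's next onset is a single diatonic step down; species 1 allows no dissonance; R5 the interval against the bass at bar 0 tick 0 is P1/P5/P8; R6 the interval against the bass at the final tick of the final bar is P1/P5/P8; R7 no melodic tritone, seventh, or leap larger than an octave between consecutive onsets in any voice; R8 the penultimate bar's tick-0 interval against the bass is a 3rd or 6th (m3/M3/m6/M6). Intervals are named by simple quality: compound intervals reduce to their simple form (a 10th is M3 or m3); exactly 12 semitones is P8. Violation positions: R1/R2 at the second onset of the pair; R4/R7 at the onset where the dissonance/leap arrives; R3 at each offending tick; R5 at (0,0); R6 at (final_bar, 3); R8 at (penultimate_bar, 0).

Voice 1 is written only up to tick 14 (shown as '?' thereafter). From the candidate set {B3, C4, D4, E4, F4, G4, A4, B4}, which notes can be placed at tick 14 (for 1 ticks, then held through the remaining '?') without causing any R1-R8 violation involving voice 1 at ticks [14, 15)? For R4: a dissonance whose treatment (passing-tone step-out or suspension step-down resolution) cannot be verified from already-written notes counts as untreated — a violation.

B3: legal
C4: violates R4,R7
D4: legal
E4: violates R4
F4: violates R4,R7
G4: legal
A4: violates R4
B4: legal

{B3, B4, D4, G4}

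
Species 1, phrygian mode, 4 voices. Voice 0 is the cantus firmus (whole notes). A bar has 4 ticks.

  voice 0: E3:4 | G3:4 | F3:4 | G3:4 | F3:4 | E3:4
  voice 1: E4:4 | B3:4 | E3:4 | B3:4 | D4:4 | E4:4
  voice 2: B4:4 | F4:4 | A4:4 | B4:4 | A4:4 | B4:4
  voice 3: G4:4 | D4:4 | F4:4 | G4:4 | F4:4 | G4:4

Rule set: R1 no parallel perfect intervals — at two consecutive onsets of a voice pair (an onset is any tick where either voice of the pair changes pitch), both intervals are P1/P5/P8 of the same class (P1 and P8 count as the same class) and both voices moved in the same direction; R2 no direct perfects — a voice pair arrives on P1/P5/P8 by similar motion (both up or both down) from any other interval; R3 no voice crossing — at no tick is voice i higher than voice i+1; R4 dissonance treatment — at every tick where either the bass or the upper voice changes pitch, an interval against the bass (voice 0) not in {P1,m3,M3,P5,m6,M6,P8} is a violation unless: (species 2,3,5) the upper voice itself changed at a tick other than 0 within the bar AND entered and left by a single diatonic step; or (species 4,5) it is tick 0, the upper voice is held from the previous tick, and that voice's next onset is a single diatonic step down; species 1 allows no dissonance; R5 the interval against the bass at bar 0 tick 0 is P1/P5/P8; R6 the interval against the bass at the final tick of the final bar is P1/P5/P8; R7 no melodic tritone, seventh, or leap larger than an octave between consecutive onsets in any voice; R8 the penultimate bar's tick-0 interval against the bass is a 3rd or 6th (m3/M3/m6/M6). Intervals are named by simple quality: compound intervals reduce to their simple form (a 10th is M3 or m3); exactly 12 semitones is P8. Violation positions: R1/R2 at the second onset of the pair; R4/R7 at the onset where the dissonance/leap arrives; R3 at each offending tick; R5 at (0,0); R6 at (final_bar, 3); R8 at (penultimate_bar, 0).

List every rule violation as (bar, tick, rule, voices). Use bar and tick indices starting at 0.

bar 0: v0=E3 v1=E4 v2=B4 v3=G4 downbeat m3
bar 1: v0=G3 v1=B3 v2=F4 v3=D4 downbeat P5
bar 2: v0=F3 v1=E3 v2=A4 v3=F4 downbeat P8
bar 3: v0=G3 v1=B3 v2=B4 v3=G4 downbeat P8
bar 4: v0=F3 v1=D4 v2=A4 v3=F4 downbeat P8
bar 5: v0=E3 v1=E4 v2=B4 v3=G4 downbeat m3
  -> R3 @ bar 0 tick 0 v(2, 3): B4 above G4
  -> R5 @ bar 0 tick 0 v(0, 3): opens on m3
  -> R3 @ bar 0 tick 1 v(2, 3): B4 above G4
  -> R3 @ bar 0 tick 2 v(2, 3): B4 above G4
  -> R3 @ bar 0 tick 3 v(2, 3): B4 above G4
  -> R3 @ bar 1 tick 0 v(2, 3): F4 above D4
  -> R4 @ bar 1 tick 0 v(0, 2): G3/F4 m7 untreated
  -> R7 @ bar 1 tick 0 v(2,): B4->F4 leap 6st
  -> R3 @ bar 1 tick 1 v(2, 3): F4 above D4
  -> R3 @ bar 1 tick 2 v(2, 3): F4 above D4
  -> R3 @ bar 1 tick 3 v(2, 3): F4 above D4
  -> R3 @ bar 2 tick 0 v(0, 1): F3 above E3
  -> R3 @ bar 2 tick 0 v(2, 3): A4 above F4
  -> R4 @ bar 2 tick 0 v(0, 1): F3/E3 m2 untreated
  -> R3 @ bar 2 tick 1 v(0, 1): F3 above E3
  -> R3 @ bar 2 tick 1 v(2, 3): A4 above F4
  -> R3 @ bar 2 tick 2 v(0, 1): F3 above E3
  -> R3 @ bar 2 tick 2 v(2, 3): A4 above F4
  -> R3 @ bar 2 tick 3 v(0, 1): F3 above E3
  -> R3 @ bar 2 tick 3 v(2, 3): A4 above F4
  -> R1 @ bar 3 tick 0 v(0, 3): F3/F4 P8 -> G3/G4 P8 similar
  -> R2 @ bar 3 tick 0 v(1, 2): E3/A4 P4 -> B3/B4 P8 similar
  -> R3 @ bar 3 tick 0 v(2, 3): B4 above G4
  -> R3 @ bar 3 tick 1 v(2, 3): B4 above G4
  -> R3 @ bar 3 tick 2 v(2, 3): B4 above G4
  -> R3 @ bar 3 tick 3 v(2, 3): B4 above G4
  -> R1 @ bar 4 tick 0 v(0, 3): G3/G4 P8 -> F3/F4 P8 similar
  -> R3 @ bar 4 tick 0 v(2, 3): A4 above F4
  -> R8 @ bar 4 tick 0 v(0, 3): penult P8 not 3rd/6th
  -> R3 @ bar 4 tick 1 v(2, 3): A4 above F4
  -> R3 @ bar 4 tick 2 v(2, 3): A4 above F4
  -> R3 @ bar 4 tick 3 v(2, 3): A4 above F4
  -> R1 @ bar 5 tick 0 v(1, 2): D4/A4 P5 -> E4/B4 P5 similar
  -> R3 @ bar 5 tick 0 v(2, 3): B4 above G4
  -> R3 @ bar 5 tick 1 v(2, 3): B4 above G4
  -> R3 @ bar 5 tick 2 v(2, 3): B4 above G4
  -> R3 @ bar 5 tick 3 v(2, 3): B4 above G4
  -> R6 @ bar 5 tick 3 v(0, 3): closes on m3

(0, 0, R3, (2, 3))
(0, 0, R5, (0, 3))
(0, 1, R3, (2, 3))
(0, 2, R3, (2, 3))
(0, 3, R3, (2, 3))
(1, 0, R3, (2, 3))
(1, 0, R4, (0, 2))
(1, 0, R7, (2,))
(1, 1, R3, (2, 3))
(1, 2, R3, (2, 3))
(1, 3, R3, (2, 3))
(2, 0, R3, (0, 1))
(2, 0, R3, (2, 3))
(2, 0, R4, (0, 1))
(2, 1, R3, (0, 1))
(2, 1, R3, (2, 3))
(2, 2, R3, (0, 1))
(2, 2, R3, (2, 3))
(2, 3, R3, (0, 1))
(2, 3, R3, (2, 3))
(3, 0, R1, (0, 3))
(3, 0, R2, (1, 2))
(3, 0, R3, (2, 3))
(3, 1, R3, (2, 3))
(3, 2, R3, (2, 3))
(3, 3, R3, (2, 3))
(4, 0, R1, (0, 3))
(4, 0, R3, (2, 3))
(4, 0, R8, (0, 3))
(4, 1, R3, (2, 3))
(4, 2, R3, (2, 3))
(4, 3, R3, (2, 3))
(5, 0, R1, (1, 2))
(5, 0, R3, (2, 3))
(5, 1, R3, (2, 3))
(5, 2, R3, (2, 3))
(5, 3, R3, (2, 3))
(5, 3, R6, (0, 3))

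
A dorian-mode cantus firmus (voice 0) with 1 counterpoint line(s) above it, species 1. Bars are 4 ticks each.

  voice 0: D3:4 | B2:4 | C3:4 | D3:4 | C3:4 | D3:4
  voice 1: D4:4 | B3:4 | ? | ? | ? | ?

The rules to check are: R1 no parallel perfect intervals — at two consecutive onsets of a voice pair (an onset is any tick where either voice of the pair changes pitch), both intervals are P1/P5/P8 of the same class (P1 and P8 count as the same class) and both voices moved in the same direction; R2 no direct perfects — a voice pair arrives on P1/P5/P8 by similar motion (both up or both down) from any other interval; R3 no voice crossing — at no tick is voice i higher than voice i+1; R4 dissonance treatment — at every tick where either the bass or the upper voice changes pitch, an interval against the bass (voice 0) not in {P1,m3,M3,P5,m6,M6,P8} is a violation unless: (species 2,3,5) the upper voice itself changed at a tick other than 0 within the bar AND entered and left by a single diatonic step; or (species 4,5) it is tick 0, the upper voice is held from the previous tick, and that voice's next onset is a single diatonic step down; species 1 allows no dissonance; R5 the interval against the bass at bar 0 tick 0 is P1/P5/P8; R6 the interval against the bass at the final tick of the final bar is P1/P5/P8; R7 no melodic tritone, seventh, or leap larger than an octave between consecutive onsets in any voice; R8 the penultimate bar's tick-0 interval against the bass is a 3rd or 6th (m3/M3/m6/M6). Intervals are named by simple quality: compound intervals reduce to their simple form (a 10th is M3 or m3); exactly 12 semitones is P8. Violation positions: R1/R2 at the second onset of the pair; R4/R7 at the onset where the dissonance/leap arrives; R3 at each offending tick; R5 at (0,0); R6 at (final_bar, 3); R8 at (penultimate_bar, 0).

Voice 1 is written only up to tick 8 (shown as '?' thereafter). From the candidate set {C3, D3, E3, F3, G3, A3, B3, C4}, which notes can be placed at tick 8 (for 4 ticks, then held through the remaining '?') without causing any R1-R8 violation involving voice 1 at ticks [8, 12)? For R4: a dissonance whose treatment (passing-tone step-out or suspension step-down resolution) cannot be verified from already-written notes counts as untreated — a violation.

{A3, E3, G3}

C3: violates R7
D3: violates R4
E3: legal
F3: violates R4,R7
G3: legal
A3: legal
B3: violates R4
C4: violates R1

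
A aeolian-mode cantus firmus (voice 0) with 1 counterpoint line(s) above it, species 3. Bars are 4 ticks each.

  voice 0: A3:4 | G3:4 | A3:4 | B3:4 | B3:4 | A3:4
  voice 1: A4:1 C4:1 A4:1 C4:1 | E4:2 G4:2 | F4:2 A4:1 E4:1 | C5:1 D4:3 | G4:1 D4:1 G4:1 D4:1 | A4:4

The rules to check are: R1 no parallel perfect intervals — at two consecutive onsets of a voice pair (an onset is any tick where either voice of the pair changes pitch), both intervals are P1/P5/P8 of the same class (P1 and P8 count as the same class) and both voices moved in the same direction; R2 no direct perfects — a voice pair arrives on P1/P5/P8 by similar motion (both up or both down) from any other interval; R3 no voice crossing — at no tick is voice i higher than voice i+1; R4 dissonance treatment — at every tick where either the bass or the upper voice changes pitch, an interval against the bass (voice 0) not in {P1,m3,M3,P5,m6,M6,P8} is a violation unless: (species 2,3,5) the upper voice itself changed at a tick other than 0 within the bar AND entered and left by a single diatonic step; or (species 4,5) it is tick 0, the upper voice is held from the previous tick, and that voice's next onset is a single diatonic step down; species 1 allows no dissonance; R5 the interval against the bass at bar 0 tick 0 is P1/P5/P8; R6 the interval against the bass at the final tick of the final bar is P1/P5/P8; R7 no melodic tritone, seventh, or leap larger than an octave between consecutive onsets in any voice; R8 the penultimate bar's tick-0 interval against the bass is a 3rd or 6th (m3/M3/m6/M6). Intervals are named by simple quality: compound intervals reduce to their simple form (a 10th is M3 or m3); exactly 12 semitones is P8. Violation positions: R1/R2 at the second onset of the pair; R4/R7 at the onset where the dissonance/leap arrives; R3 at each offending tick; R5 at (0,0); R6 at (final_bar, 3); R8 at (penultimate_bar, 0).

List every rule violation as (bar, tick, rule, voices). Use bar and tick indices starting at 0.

(3, 0, R4, (0, 1))
(3, 1, R7, (1,))

bar 0: v0=A3 v1=A4 downbeat P8
bar 1: v0=G3 v1=E4 downbeat M6
bar 2: v0=A3 v1=F4 downbeat m6
bar 3: v0=B3 v1=C5 downbeat m2
bar 4: v0=B3 v1=G4 downbeat m6
bar 5: v0=A3 v1=A4 downbeat P8
  -> R4 @ bar 3 tick 0 v(0, 1): B3/C5 m2 untreated
  -> R7 @ bar 3 tick 1 v(1,): C5->D4 leap 10st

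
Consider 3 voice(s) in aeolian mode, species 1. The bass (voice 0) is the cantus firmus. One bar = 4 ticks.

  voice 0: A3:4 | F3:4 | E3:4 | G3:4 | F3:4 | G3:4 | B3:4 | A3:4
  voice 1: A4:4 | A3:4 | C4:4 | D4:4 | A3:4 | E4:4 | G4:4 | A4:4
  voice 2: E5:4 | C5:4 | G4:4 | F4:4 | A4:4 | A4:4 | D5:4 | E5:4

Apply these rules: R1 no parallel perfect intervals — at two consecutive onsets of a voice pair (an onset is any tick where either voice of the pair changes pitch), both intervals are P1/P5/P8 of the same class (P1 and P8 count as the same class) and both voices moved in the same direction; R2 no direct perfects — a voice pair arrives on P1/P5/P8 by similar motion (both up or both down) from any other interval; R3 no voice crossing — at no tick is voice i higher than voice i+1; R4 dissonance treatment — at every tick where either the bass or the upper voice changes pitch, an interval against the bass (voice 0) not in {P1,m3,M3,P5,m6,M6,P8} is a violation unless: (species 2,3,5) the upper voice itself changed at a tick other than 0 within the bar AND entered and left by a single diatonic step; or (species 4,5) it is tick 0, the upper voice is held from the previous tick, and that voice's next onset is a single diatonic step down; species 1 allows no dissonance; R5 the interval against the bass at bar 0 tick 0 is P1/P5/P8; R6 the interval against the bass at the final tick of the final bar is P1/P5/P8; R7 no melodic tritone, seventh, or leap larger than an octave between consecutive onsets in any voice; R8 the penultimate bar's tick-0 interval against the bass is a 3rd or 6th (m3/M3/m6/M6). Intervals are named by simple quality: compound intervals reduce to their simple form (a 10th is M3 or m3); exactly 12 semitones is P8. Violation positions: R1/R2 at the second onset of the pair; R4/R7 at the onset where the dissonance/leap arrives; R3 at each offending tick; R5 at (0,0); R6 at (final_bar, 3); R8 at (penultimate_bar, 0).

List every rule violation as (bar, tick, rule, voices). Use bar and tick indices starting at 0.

(1, 0, R1, (0, 2))
(3, 0, R2, (0, 1))
(3, 0, R4, (0, 2))
(5, 0, R4, (0, 2))
(6, 0, R2, (1, 2))
(7, 0, R1, (1, 2))

bar 0: v0=A3 v1=A4 v2=E5 downbeat P5
bar 1: v0=F3 v1=A3 v2=C5 downbeat P5
bar 2: v0=E3 v1=C4 v2=G4 downbeat m3
bar 3: v0=G3 v1=D4 v2=F4 downbeat m7
bar 4: v0=F3 v1=A3 v2=A4 downbeat M3
bar 5: v0=G3 v1=E4 v2=A4 downbeat M2
bar 6: v0=B3 v1=G4 v2=D5 downbeat m3
bar 7: v0=A3 v1=A4 v2=E5 downbeat P5
  -> R1 @ bar 1 tick 0 v(0, 2): A3/E5 P5 -> F3/C5 P5 similar
  -> R2 @ bar 3 tick 0 v(0, 1): E3/C4 m6 -> G3/D4 P5 similar
  -> R4 @ bar 3 tick 0 v(0, 2): G3/F4 m7 untreated
  -> R4 @ bar 5 tick 0 v(0, 2): G3/A4 M2 untreated
  -> R2 @ bar 6 tick 0 v(1, 2): E4/A4 P4 -> G4/D5 P5 similar
  -> R1 @ bar 7 tick 0 v(1, 2): G4/D5 P5 -> A4/E5 P5 similar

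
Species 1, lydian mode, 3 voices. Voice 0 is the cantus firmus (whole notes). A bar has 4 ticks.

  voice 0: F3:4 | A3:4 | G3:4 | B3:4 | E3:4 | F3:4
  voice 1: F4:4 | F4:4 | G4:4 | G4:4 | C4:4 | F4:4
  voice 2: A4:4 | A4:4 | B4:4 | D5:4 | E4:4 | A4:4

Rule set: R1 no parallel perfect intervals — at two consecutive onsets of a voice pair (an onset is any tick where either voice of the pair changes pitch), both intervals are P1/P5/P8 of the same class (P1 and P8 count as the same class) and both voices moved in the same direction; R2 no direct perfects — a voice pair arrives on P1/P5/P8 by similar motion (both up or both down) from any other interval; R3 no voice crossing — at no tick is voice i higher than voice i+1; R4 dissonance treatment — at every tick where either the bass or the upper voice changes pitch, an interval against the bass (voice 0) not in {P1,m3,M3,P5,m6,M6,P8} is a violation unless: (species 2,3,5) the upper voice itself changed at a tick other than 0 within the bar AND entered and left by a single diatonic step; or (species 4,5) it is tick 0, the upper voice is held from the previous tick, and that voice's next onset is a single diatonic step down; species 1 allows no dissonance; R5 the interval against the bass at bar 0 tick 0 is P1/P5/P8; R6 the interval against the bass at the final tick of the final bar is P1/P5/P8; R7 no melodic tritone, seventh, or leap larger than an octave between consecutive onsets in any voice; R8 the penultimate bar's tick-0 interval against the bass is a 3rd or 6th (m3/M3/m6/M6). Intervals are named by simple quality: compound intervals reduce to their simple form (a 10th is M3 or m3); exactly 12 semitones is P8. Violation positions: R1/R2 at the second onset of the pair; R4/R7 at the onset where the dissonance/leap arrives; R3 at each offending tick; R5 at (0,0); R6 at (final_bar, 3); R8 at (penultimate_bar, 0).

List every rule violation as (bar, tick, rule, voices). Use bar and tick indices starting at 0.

(0, 0, R5, (0, 2))
(4, 0, R2, (0, 2))
(4, 0, R7, (2,))
(4, 0, R8, (0, 2))
(5, 0, R2, (0, 1))
(5, 3, R6, (0, 2))

bar 0: v0=F3 v1=F4 v2=A4 downbeat M3
bar 1: v0=A3 v1=F4 v2=A4 downbeat P8
bar 2: v0=G3 v1=G4 v2=B4 downbeat M3
bar 3: v0=B3 v1=G4 v2=D5 downbeat m3
bar 4: v0=E3 v1=C4 v2=E4 downbeat P8
bar 5: v0=F3 v1=F4 v2=A4 downbeat M3
  -> R5 @ bar 0 tick 0 v(0, 2): opens on M3
  -> R2 @ bar 4 tick 0 v(0, 2): B3/D5 m3 -> E3/E4 P8 similar
  -> R7 @ bar 4 tick 0 v(2,): D5->E4 leap 10st
  -> R8 @ bar 4 tick 0 v(0, 2): penult P8 not 3rd/6th
  -> R2 @ bar 5 tick 0 v(0, 1): E3/C4 m6 -> F3/F4 P8 similar
  -> R6 @ bar 5 tick 3 v(0, 2): closes on M3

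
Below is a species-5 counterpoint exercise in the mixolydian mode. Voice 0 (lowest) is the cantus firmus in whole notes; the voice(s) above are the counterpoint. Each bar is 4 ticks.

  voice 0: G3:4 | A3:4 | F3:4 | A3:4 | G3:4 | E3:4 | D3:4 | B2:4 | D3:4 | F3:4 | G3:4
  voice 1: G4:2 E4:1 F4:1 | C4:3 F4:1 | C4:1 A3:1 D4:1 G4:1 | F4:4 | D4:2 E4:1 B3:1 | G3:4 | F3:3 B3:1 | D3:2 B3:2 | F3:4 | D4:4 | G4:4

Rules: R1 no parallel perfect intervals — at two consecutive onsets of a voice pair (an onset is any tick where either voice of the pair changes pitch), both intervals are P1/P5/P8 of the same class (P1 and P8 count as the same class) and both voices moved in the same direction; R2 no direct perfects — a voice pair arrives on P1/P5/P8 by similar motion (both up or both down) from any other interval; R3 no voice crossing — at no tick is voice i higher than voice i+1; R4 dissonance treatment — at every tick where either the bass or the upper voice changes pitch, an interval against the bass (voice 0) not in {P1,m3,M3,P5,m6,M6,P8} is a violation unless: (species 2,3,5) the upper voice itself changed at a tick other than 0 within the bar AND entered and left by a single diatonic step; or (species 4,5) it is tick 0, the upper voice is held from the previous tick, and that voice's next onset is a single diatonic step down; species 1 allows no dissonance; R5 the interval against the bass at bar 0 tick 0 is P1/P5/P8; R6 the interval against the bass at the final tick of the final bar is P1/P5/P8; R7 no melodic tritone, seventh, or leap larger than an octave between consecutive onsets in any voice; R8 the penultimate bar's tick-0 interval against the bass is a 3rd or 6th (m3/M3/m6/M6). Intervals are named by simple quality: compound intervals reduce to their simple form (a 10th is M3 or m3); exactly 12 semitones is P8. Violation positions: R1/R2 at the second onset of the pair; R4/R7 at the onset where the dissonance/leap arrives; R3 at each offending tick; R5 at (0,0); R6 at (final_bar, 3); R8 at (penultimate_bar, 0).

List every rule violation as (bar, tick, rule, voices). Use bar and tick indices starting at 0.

(0, 3, R4, (0, 1))
(2, 0, R2, (0, 1))
(2, 3, R4, (0, 1))
(4, 0, R2, (0, 1))
(6, 3, R7, (1,))
(8, 0, R7, (1,))
(10, 0, R2, (0, 1))

bar 0: v0=G3 v1=G4 downbeat P8
bar 1: v0=A3 v1=C4 downbeat m3
bar 2: v0=F3 v1=C4 downbeat P5
bar 3: v0=A3 v1=F4 downbeat m6
bar 4: v0=G3 v1=D4 downbeat P5
bar 5: v0=E3 v1=G3 downbeat m3
bar 6: v0=D3 v1=F3 downbeat m3
bar 7: v0=B2 v1=D3 downbeat m3
bar 8: v0=D3 v1=F3 downbeat m3
bar 9: v0=F3 v1=D4 downbeat M6
bar 10: v0=G3 v1=G4 downbeat P8
  -> R4 @ bar 0 tick 3 v(0, 1): G3/F4 m7 untreated
  -> R2 @ bar 2 tick 0 v(0, 1): A3/F4 m6 -> F3/C4 P5 similar
  -> R4 @ bar 2 tick 3 v(0, 1): F3/G4 M2 untreated
  -> R2 @ bar 4 tick 0 v(0, 1): A3/F4 m6 -> G3/D4 P5 similar
  -> R7 @ bar 6 tick 3 v(1,): F3->B3 leap 6st
  -> R7 @ bar 8 tick 0 v(1,): B3->F3 leap 6st
  -> R2 @ bar 10 tick 0 v(0, 1): F3/D4 M6 -> G3/G4 P8 similar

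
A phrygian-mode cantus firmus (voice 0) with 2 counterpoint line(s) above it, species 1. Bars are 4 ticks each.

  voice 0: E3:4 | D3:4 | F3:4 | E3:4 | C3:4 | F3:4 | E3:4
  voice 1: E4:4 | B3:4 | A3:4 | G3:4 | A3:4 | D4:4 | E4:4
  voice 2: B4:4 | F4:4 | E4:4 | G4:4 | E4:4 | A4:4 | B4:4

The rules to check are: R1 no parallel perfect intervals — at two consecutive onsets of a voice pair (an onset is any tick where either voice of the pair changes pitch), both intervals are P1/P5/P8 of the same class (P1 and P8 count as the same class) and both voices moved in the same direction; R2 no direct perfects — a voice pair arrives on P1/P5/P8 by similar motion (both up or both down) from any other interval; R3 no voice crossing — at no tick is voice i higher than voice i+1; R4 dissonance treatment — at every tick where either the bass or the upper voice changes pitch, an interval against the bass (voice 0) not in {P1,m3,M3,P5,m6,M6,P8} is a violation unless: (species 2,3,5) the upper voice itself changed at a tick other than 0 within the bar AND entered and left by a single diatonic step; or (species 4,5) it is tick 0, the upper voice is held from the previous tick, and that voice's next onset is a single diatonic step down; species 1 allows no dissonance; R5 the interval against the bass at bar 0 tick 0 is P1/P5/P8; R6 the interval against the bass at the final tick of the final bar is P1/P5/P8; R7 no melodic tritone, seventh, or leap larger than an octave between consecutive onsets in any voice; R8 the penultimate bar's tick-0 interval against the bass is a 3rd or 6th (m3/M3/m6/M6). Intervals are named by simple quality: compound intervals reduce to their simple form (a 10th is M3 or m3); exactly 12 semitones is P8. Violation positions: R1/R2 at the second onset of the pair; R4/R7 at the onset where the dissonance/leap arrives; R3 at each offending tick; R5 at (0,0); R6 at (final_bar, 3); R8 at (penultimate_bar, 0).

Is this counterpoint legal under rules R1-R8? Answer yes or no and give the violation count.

bar 0: v0=E3 v1=E4 v2=B4 (P5)
bar 1: v0=D3 v1=B3 v2=F4 (m3)
bar 2: v0=F3 v1=A3 v2=E4 (M7)
bar 3: v0=E3 v1=G3 v2=G4 (m3)
bar 4: v0=C3 v1=A3 v2=E4 (M3)
bar 5: v0=F3 v1=D4 v2=A4 (M3)
bar 6: v0=E3 v1=E4 v2=B4 (P5)
  R7 @ bar1.0: B4->F4 leap 6st
  R2 @ bar2.0: B3/F4 TT -> A3/E4 P5 similar
  R4 @ bar2.0: F3/E4 M7 untreated
  R1 @ bar5.0: A3/E4 P5 -> D4/A4 P5 similar
  R1 @ bar6.0: D4/A4 P5 -> E4/B4 P5 similar

No (5 violations)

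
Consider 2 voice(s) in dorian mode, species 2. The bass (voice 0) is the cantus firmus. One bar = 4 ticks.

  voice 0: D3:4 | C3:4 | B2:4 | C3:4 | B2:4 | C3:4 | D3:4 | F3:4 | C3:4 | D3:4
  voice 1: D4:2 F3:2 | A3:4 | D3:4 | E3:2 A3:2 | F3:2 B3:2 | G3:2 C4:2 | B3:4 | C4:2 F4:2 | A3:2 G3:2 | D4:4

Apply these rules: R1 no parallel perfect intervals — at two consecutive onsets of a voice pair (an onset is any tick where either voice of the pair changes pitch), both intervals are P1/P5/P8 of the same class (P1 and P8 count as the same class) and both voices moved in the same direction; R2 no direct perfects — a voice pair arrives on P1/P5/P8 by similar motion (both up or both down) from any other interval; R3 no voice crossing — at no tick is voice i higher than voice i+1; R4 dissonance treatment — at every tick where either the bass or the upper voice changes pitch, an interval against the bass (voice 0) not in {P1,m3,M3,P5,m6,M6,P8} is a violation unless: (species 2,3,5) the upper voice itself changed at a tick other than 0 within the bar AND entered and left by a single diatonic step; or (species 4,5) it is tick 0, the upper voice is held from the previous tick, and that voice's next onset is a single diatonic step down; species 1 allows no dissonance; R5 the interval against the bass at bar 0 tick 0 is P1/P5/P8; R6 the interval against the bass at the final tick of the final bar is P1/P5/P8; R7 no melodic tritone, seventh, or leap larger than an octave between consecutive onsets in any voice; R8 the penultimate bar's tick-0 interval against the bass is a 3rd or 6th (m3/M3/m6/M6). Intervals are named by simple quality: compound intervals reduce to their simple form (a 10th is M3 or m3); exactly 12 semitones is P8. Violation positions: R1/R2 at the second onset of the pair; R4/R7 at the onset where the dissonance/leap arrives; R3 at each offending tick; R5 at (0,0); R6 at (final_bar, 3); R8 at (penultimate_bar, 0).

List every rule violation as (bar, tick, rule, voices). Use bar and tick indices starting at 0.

(4, 0, R4, (0, 1))
(4, 2, R7, (1,))
(7, 0, R2, (0, 1))
(9, 0, R2, (0, 1))

bar 0: v0=D3 v1=D4 downbeat P8
bar 1: v0=C3 v1=A3 downbeat M6
bar 2: v0=B2 v1=D3 downbeat m3
bar 3: v0=C3 v1=E3 downbeat M3
bar 4: v0=B2 v1=F3 downbeat TT
bar 5: v0=C3 v1=G3 downbeat P5
bar 6: v0=D3 v1=B3 downbeat M6
bar 7: v0=F3 v1=C4 downbeat P5
bar 8: v0=C3 v1=A3 downbeat M6
bar 9: v0=D3 v1=D4 downbeat P8
  -> R4 @ bar 4 tick 0 v(0, 1): B2/F3 TT untreated
  -> R7 @ bar 4 tick 2 v(1,): F3->B3 leap 6st
  -> R2 @ bar 7 tick 0 v(0, 1): D3/B3 M6 -> F3/C4 P5 similar
  -> R2 @ bar 9 tick 0 v(0, 1): C3/G3 P5 -> D3/D4 P8 similar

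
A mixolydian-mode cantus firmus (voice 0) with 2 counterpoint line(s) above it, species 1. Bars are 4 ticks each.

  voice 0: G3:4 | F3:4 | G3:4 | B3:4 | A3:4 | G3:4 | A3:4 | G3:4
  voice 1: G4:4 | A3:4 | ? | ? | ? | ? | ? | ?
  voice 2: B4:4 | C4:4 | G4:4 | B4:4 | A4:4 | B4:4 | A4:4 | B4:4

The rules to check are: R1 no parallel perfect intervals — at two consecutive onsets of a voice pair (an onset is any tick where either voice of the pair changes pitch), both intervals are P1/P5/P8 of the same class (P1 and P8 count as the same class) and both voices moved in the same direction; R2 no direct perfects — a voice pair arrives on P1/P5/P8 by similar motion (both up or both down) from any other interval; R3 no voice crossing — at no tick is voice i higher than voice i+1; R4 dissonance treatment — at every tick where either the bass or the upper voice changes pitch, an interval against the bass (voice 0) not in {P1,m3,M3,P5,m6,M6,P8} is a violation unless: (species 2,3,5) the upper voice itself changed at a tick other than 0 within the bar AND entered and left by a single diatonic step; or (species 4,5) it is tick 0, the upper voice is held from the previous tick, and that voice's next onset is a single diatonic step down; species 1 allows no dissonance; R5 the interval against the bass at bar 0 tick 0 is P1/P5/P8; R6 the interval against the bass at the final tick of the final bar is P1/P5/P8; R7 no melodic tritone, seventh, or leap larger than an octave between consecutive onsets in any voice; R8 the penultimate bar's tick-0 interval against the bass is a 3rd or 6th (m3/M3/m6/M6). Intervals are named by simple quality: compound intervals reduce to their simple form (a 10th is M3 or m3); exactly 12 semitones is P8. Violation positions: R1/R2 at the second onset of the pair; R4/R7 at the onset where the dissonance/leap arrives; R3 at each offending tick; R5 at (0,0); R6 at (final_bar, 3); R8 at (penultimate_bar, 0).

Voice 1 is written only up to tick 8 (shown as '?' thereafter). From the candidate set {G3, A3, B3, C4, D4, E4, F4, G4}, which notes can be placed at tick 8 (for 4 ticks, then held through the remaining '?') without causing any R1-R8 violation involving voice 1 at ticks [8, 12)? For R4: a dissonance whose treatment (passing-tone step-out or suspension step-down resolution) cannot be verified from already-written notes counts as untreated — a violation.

G3: legal
A3: violates R4
B3: legal
C4: violates R2,R4
D4: violates R2
E4: legal
F4: violates R4
G4: violates R2,R7

{B3, E4, G3}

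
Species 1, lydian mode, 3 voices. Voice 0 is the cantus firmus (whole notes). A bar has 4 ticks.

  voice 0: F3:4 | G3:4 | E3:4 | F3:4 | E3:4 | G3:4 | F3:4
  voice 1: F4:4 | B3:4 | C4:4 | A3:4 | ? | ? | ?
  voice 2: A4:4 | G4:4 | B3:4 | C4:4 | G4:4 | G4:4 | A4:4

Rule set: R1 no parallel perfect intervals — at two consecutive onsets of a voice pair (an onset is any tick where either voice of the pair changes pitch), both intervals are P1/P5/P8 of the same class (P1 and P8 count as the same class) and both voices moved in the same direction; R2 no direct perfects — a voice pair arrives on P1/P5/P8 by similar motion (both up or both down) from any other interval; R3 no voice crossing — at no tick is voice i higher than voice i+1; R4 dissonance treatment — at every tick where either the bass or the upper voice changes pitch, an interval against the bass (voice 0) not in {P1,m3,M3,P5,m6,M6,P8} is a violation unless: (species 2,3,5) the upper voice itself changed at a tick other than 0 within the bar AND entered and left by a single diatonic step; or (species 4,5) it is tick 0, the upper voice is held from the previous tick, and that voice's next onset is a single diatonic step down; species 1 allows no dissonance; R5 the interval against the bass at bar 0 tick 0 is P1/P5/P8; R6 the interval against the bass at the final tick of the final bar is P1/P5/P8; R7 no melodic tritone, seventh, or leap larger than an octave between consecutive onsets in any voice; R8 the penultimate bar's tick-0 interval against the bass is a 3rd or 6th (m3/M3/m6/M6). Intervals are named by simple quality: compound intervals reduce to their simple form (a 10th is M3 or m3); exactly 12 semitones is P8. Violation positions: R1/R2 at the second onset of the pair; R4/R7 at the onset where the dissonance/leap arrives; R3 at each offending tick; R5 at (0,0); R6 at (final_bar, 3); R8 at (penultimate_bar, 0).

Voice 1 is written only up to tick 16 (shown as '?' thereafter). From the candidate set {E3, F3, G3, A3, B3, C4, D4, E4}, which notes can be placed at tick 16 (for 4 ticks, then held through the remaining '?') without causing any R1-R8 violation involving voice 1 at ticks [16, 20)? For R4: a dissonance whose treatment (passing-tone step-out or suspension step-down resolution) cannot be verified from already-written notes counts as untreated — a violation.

{B3, E4, G3}

E3: violates R2
F3: violates R4
G3: legal
A3: violates R4
B3: legal
C4: violates R2
D4: violates R4
E4: legal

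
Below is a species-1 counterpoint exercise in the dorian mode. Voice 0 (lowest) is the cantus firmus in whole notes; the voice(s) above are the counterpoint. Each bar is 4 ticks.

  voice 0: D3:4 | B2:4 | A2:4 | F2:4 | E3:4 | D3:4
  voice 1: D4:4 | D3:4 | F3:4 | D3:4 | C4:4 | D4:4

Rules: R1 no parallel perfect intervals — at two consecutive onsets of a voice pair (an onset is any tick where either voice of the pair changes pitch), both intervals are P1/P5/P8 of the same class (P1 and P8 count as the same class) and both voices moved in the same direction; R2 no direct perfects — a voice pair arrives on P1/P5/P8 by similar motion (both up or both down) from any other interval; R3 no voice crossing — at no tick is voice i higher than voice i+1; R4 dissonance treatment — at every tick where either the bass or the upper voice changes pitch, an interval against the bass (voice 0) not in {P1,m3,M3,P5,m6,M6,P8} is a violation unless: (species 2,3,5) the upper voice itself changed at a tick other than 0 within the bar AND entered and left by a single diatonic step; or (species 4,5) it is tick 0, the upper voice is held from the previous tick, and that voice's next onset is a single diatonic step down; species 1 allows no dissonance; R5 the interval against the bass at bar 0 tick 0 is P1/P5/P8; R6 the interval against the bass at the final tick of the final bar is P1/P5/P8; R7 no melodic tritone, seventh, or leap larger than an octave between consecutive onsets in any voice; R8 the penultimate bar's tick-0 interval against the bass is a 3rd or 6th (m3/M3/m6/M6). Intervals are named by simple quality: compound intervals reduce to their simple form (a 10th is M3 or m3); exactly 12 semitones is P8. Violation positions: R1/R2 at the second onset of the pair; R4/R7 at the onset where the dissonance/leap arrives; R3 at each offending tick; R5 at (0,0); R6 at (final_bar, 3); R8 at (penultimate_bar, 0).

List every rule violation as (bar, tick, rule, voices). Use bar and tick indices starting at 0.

bar 0: v0=D3 v1=D4 downbeat P8
bar 1: v0=B2 v1=D3 downbeat m3
bar 2: v0=A2 v1=F3 downbeat m6
bar 3: v0=F2 v1=D3 downbeat M6
bar 4: v0=E3 v1=C4 downbeat m6
bar 5: v0=D3 v1=D4 downbeat P8
  -> R7 @ bar 4 tick 0 v(0,): F2->E3 leap 11st
  -> R7 @ bar 4 tick 0 v(1,): D3->C4 leap 10st

(4, 0, R7, (0,))
(4, 0, R7, (1,))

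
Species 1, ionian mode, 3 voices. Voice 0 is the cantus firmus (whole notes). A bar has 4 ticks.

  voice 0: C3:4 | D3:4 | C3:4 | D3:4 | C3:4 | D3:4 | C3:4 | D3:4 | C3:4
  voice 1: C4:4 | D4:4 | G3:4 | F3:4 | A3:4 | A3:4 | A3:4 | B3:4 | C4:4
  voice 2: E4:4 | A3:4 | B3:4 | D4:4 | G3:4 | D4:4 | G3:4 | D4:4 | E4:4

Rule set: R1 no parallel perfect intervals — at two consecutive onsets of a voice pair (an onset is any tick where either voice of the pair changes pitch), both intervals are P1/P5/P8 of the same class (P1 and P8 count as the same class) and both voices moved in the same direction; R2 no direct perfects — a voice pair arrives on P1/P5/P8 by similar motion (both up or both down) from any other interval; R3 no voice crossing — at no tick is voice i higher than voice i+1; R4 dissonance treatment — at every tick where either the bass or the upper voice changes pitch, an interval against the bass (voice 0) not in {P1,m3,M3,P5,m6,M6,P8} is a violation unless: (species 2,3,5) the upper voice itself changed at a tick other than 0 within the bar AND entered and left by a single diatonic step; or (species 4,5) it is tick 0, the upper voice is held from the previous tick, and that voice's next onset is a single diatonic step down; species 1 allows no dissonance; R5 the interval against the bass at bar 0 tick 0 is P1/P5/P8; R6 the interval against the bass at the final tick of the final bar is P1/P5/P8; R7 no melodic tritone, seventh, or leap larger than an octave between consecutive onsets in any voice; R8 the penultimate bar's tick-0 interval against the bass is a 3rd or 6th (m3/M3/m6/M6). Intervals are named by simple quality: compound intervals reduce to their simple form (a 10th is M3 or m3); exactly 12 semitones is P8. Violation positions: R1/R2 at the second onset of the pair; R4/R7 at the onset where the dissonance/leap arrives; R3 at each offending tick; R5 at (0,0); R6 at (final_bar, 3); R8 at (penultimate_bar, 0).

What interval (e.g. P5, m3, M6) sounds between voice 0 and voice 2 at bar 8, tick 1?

M3

voice 0=C3 voice 2=E4 -> M3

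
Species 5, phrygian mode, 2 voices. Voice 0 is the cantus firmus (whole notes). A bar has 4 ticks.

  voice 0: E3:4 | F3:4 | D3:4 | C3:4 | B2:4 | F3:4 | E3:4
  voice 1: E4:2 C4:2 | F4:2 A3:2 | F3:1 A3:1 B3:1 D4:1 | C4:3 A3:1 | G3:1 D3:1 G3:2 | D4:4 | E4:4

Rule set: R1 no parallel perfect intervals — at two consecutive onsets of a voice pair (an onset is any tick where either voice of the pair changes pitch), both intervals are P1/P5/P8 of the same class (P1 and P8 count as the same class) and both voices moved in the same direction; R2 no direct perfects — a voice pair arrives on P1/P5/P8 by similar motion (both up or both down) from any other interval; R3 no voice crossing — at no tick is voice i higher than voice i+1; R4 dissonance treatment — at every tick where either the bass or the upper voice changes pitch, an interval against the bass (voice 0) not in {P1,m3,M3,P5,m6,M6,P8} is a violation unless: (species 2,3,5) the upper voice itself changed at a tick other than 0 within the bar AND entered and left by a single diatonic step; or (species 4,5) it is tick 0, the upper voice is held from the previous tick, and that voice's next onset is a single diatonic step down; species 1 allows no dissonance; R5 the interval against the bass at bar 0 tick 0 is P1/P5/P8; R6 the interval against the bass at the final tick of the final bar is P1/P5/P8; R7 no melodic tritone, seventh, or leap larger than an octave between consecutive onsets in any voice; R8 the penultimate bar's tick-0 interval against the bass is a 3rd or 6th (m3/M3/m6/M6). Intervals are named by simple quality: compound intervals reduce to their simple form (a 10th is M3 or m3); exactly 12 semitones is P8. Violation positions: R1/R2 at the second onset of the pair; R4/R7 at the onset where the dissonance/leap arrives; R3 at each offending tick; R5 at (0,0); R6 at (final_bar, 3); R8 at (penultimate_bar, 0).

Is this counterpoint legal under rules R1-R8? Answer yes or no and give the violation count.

bar 0: v0=E3 v1=E4 (P8)
bar 1: v0=F3 v1=F4 (P8)
bar 2: v0=D3 v1=F3 (m3)
bar 3: v0=C3 v1=C4 (P8)
bar 4: v0=B2 v1=G3 (m6)
bar 5: v0=F3 v1=D4 (M6)
bar 6: v0=E3 v1=E4 (P8)
  R2 @ bar1.0: E3/C4 m6 -> F3/F4 P8 similar
  R1 @ bar3.0: D3/D4 P8 -> C3/C4 P8 similar
  R7 @ bar5.0: B2->F3 leap 6st

No (3 violations)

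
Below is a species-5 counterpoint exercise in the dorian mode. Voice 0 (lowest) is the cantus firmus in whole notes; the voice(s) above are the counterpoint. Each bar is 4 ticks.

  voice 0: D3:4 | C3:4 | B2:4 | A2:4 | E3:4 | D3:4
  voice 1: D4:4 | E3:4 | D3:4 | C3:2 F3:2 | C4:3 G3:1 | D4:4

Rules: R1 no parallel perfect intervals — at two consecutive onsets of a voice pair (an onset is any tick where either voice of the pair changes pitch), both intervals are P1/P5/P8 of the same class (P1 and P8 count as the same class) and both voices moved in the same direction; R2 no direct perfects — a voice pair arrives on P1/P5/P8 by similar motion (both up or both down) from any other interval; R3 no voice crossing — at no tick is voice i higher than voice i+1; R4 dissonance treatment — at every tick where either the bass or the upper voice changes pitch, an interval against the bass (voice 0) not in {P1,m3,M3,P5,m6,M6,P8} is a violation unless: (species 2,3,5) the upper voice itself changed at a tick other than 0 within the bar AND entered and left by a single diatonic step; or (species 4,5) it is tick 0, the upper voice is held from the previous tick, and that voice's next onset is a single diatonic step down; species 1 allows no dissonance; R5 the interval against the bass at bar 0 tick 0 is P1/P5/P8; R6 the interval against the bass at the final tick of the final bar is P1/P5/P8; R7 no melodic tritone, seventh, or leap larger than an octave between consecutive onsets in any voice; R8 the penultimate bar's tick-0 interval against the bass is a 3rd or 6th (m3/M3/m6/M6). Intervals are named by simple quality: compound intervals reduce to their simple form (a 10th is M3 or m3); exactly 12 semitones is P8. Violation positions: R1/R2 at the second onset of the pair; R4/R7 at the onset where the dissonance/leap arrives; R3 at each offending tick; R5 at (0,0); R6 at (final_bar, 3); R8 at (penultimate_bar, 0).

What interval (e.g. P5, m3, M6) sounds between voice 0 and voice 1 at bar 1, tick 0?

voice 0=C3 voice 1=E3 -> M3

M3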